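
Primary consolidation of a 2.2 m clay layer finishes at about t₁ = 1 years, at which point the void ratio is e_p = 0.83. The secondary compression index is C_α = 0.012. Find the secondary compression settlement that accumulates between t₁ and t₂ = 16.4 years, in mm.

Secondary compression: S_s = C_α·H/(1+e_p)·log₁₀(t₂/t₁)
S_s = 0.012×2.2/(1+0.83)×log₁₀(16.4/1)
    = 0.01443 × 1.215 = 0.01753 m

S_s ≈ 17.5 mm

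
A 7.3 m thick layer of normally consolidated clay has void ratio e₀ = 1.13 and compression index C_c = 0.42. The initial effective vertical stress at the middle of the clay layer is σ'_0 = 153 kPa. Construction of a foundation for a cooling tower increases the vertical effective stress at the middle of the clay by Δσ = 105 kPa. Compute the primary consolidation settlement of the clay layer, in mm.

Final effective stress: σ'_f = σ'_0 + Δσ = 153 + 105 = 258 kPa.
Normally consolidated clay, so the full stress increment lies on the virgin compression line:
S_c = C_c·H/(1+e₀)·log₁₀(σ'_f/σ'_0) = 0.42×7.3/(1+1.13)×log₁₀(258/153)
    = 1.4394 × 0.22693 = 0.3266 m

S_c ≈ 327 mm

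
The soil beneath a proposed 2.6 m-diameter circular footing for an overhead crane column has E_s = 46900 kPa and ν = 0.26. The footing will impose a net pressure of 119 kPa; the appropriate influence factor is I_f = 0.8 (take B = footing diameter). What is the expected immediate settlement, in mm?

Immediate (elastic) settlement: S_e = q·B·(1−ν²)/E_s · I_f.
S_e = 119 × 2.6 × (1 − 0.26²) / 46900 × 0.8
    = 119 × 2.6 × 0.9324 / 46900 × 0.8
    = 0.004921 m = 4.921 mm

S_e ≈ 4.92 mm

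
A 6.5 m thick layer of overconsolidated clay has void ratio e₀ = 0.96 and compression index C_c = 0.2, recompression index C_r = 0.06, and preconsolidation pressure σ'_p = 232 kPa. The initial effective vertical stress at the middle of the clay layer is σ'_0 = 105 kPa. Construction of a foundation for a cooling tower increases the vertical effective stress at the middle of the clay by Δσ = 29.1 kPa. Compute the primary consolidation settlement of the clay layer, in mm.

S_c ≈ 21.1 mm

Final effective stress: σ'_f = 105 + 29.1 = 134.1 kPa.
σ'_f = 134.1 ≤ σ'_p = 232 kPa, so the clay remains overconsolidated and only the recompression index applies:
S_c = C_r·H/(1+e₀)·log₁₀(σ'_f/σ'_0) = 0.06×6.5/1.96×log₁₀(134.1/105)
    = 0.19898 × 0.10624 = 0.02114 m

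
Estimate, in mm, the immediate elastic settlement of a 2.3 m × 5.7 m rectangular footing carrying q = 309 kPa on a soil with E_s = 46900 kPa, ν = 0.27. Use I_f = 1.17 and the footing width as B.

Immediate (elastic) settlement: S_e = q·B·(1−ν²)/E_s · I_f.
S_e = 309 × 2.3 × (1 − 0.27²) / 46900 × 1.17
    = 309 × 2.3 × 0.9271 / 46900 × 1.17
    = 0.01644 m = 16.44 mm

S_e ≈ 16.4 mm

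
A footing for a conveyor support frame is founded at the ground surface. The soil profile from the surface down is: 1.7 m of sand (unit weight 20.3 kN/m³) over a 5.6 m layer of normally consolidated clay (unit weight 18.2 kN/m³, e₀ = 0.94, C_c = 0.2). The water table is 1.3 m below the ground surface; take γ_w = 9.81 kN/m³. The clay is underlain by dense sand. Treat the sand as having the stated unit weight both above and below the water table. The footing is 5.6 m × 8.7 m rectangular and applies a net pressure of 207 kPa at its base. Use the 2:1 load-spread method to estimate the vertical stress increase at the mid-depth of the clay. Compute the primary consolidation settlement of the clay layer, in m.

Mid-depth of clay below the ground surface: z = 1.7 + 5.6/2 = 4.5 m.
Total vertical stress at mid-clay: σ_v = 20.3×1.7 + 18.2×2.8 = 85.47 kPa.
Pore pressure: u = 9.81×(4.5 − 1.3) = 31.392 kPa.
Initial effective stress: σ'_0 = σ_v − u = 85.47 − 31.392 = 54.078 kPa.
Stress increase at mid-clay by the 2:1 spreading method:
Δσ = qBL/((B+z)(L+z)) = 207×5.6×8.7/((5.6+4.5)(8.7+4.5)) = 75.645 kPa
Final effective stress: σ'_f = σ'_0 + Δσ = 54.078 + 75.645 = 129.72 kPa.
Normally consolidated clay, so the full stress increment lies on the virgin compression line:
S_c = C_c·H/(1+e₀)·log₁₀(σ'_f/σ'_0) = 0.2×5.6/(1+0.94)×log₁₀(129.72/54.078)
    = 0.57732 × 0.37999 = 0.2194 m

S_c ≈ 0.219 m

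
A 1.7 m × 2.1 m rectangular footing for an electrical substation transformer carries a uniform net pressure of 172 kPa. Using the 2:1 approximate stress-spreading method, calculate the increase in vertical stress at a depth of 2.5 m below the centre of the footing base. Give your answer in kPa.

By the 2:1 method the load spreads at 1 horizontal : 2 vertical, so at depth z the loaded area has grown by z in each plan dimension:
Δσ = qBL/((B+z)(L+z)) = 172×1.7×2.1/((1.7+2.5)(2.1+2.5)) = 31.783 kPa

Δσ_z ≈ 31.8 kPa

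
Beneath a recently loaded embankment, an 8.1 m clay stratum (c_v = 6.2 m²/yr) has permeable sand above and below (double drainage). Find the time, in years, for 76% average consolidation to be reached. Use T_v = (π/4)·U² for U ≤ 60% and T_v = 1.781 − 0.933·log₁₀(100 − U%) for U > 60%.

Drainage path length: H_d = H/2 = 4.05 m (double drainage).
U > 60%: T_v = 1.781 − 0.933·log₁₀(100 − 76) = 0.49326.
t = T_v·H_d²/c_v = 0.49326×4.05²/6.2 = 1.305 years.

t ≈ 1.3 years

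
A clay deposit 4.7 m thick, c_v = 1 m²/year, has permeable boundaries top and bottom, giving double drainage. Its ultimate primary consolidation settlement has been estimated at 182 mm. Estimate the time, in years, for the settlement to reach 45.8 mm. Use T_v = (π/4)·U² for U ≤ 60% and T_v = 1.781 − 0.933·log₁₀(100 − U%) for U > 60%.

t ≈ 0.275 years

Drainage path length: H_d = H/2 = 2.35 m (double drainage).
U = S(t)/S_ult = 45.8/182 = 0.2516.
U ≤ 60%: T_v = (π/4)·U² = (π/4)×0.25165² = 0.049737.
t = T_v·H_d²/c_v = 0.049737×2.35²/1 = 0.2747 years.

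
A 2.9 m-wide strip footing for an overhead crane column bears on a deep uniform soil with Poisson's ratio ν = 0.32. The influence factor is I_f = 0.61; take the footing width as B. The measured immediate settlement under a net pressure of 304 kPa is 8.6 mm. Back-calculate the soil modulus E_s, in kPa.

E_s ≈ 56100 kPa

S_e = q·B·(1−ν²)/E_s · I_f  ⇒  E_s = q·B·(1−ν²)·I_f / S_e.
E_s = 304 × 2.9 × 0.8976 × 0.61 / 0.0086 = 56130 kPa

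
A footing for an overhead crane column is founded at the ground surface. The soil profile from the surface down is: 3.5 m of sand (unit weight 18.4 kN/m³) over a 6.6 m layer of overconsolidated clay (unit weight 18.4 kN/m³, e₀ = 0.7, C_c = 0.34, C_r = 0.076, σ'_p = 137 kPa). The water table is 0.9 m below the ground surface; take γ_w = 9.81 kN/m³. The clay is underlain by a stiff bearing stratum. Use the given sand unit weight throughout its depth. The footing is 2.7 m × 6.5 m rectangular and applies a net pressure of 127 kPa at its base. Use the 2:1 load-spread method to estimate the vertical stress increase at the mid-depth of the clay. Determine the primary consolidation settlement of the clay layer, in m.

Mid-depth of clay below the ground surface: z = 3.5 + 6.6/2 = 6.8 m.
Total vertical stress at mid-clay: σ_v = 18.4×3.5 + 18.4×3.3 = 125.12 kPa.
Pore pressure: u = 9.81×(6.8 − 0.9) = 57.879 kPa.
Initial effective stress: σ'_0 = σ_v − u = 125.12 − 57.879 = 67.241 kPa.
Stress increase at mid-clay by the 2:1 spreading method:
Δσ = qBL/((B+z)(L+z)) = 127×2.7×6.5/((2.7+6.8)(6.5+6.8)) = 17.64 kPa
Final effective stress: σ'_f = 67.241 + 17.64 = 84.881 kPa.
σ'_f = 84.881 ≤ σ'_p = 137 kPa, so the clay remains overconsolidated and only the recompression index applies:
S_c = C_r·H/(1+e₀)·log₁₀(σ'_f/σ'_0) = 0.076×6.6/1.7×log₁₀(84.881/67.241)
    = 0.29506 × 0.10118 = 0.02985 m

S_c ≈ 0.0299 m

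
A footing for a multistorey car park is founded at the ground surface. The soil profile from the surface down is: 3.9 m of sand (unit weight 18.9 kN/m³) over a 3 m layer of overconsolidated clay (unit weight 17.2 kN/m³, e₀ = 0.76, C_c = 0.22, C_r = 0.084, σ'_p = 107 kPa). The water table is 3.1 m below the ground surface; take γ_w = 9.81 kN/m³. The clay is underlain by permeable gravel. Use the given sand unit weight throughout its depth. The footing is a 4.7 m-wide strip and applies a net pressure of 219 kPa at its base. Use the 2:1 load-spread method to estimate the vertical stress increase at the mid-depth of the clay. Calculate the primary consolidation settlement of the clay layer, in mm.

S_c ≈ 104 mm

Mid-depth of clay below the ground surface: z = 3.9 + 3/2 = 5.4 m.
Total vertical stress at mid-clay: σ_v = 18.9×3.9 + 17.2×1.5 = 99.51 kPa.
Pore pressure: u = 9.81×(5.4 − 3.1) = 22.563 kPa.
Initial effective stress: σ'_0 = σ_v − u = 99.51 − 22.563 = 76.947 kPa.
Stress increase at mid-clay by the 2:1 spreading method:
Δσ = qB/(B+z) = 219×4.7/(4.7+5.4) = 101.91 kPa
Final effective stress: σ'_f = 76.947 + 101.91 = 178.86 kPa.
σ'_f = 178.86 > σ'_p = 107 kPa, so the stress path crosses the preconsolidation pressure — recompression up to σ'_p, then virgin compression beyond:
S_c = H/(1+e₀)·[C_r·log₁₀(σ'_p/σ'_0) + C_c·log₁₀(σ'_f/σ'_p)]
    = 3/1.76 × [0.084×log₁₀(107/76.947) + 0.22×log₁₀(178.86/107)]
    = 1.7045 × [0.012028 + 0.049088] = 0.1042 m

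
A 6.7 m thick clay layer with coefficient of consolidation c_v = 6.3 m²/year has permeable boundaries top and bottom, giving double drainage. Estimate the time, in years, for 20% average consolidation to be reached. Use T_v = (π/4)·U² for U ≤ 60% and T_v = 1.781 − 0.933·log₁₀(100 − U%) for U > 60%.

t ≈ 0.056 years

Drainage path length: H_d = H/2 = 3.35 m (double drainage).
U ≤ 60%: T_v = (π/4)·U² = (π/4)×0.2² = 0.031416.
t = T_v·H_d²/c_v = 0.031416×3.35²/6.3 = 0.05596 years.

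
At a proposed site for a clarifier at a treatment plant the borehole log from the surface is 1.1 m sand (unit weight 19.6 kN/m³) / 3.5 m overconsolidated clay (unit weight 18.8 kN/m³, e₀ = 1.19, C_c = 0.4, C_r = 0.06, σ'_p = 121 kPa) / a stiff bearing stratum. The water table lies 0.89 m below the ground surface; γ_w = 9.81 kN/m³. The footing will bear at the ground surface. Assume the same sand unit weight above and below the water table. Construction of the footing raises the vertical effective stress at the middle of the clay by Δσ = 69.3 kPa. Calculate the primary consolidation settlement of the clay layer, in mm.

S_c ≈ 45.3 mm

Mid-depth of clay below the ground surface: z = 1.1 + 3.5/2 = 2.85 m.
Total vertical stress at mid-clay: σ_v = 19.6×1.1 + 18.8×1.75 = 54.46 kPa.
Pore pressure: u = 9.81×(2.85 − 0.89) = 19.228 kPa.
Initial effective stress: σ'_0 = σ_v − u = 54.46 − 19.228 = 35.232 kPa.
Final effective stress: σ'_f = 35.232 + 69.3 = 104.53 kPa.
σ'_f = 104.53 ≤ σ'_p = 121 kPa, so the clay remains overconsolidated and only the recompression index applies:
S_c = C_r·H/(1+e₀)·log₁₀(σ'_f/σ'_0) = 0.06×3.5/2.19×log₁₀(104.53/35.232)
    = 0.095892 × 0.4723 = 0.04529 m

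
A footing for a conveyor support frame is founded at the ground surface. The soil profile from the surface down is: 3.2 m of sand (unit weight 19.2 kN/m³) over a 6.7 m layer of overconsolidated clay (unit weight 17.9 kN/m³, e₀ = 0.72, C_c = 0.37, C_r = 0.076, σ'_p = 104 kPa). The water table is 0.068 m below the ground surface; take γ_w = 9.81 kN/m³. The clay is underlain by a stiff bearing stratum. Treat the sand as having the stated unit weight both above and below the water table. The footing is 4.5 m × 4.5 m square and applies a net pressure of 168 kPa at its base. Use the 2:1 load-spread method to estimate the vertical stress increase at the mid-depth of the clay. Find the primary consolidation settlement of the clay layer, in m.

Mid-depth of clay below the ground surface: z = 3.2 + 6.7/2 = 6.55 m.
Total vertical stress at mid-clay: σ_v = 19.2×3.2 + 17.9×3.35 = 121.41 kPa.
Pore pressure: u = 9.81×(6.55 − 0.068) = 63.588 kPa.
Initial effective stress: σ'_0 = σ_v − u = 121.41 − 63.588 = 57.822 kPa.
Stress increase at mid-clay by the 2:1 spreading method:
Δσ = qBL/((B+z)(L+z)) = 168×4.5×4.5/((4.5+6.55)(4.5+6.55)) = 27.862 kPa
Final effective stress: σ'_f = 57.822 + 27.862 = 85.684 kPa.
σ'_f = 85.684 ≤ σ'_p = 104 kPa, so the clay remains overconsolidated and only the recompression index applies:
S_c = C_r·H/(1+e₀)·log₁₀(σ'_f/σ'_0) = 0.076×6.7/1.72×log₁₀(85.684/57.822)
    = 0.29604 × 0.17081 = 0.05057 m

S_c ≈ 0.0506 m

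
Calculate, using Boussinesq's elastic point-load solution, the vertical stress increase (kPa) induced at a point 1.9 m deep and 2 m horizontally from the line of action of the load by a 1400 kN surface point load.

Boussinesq vertical stress below a point load on an elastic half-space:
Δσ_z = 3P/(2πz²) · [1 + (r/z)²]^(−5/2)
r/z = 2/1.9 = 1.0526; [1+(r/z)²]^(−5/2) = 0.15499.
Δσ_z = 3×1400/(2π×1.9²) × 0.15499 = 185.17 × 0.15499 = 28.7 kPa

Δσ_z ≈ 28.7 kPa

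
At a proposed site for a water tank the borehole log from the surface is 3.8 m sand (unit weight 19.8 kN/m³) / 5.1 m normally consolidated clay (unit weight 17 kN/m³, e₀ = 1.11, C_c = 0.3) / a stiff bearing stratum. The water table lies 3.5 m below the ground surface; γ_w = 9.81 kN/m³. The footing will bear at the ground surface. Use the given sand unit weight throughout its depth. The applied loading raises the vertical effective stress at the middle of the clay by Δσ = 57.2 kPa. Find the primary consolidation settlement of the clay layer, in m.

S_c ≈ 0.154 m

Mid-depth of clay below the ground surface: z = 3.8 + 5.1/2 = 6.35 m.
Total vertical stress at mid-clay: σ_v = 19.8×3.8 + 17×2.55 = 118.59 kPa.
Pore pressure: u = 9.81×(6.35 − 3.5) = 27.959 kPa.
Initial effective stress: σ'_0 = σ_v − u = 118.59 − 27.959 = 90.631 kPa.
Final effective stress: σ'_f = σ'_0 + Δσ = 90.631 + 57.2 = 147.83 kPa.
Normally consolidated clay, so the full stress increment lies on the virgin compression line:
S_c = C_c·H/(1+e₀)·log₁₀(σ'_f/σ'_0) = 0.3×5.1/(1+1.11)×log₁₀(147.83/90.631)
    = 0.72512 × 0.21249 = 0.1541 m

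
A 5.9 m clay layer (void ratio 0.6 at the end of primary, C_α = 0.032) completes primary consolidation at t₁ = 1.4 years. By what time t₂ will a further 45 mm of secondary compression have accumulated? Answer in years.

S_s = C_α·H/(1+e_p)·log₁₀(t₂/t₁) ⇒ log₁₀(t₂/t₁) = S_s·(1+e_p)/(C_α·H).
log₁₀(t₂/t₁) = 0.045 × (1+0.6) / (0.032×5.9) = 0.3814
t₂ = t₁ × 10^0.3814 = 1.4 × 2.406 = 3.369 years

t₂ ≈ 3.37 years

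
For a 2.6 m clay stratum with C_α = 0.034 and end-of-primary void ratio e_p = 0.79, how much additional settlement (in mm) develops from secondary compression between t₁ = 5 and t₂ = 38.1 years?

S_s ≈ 43.6 mm

Secondary compression: S_s = C_α·H/(1+e_p)·log₁₀(t₂/t₁)
S_s = 0.034×2.6/(1+0.79)×log₁₀(38.1/5)
    = 0.04939 × 0.882 = 0.04356 m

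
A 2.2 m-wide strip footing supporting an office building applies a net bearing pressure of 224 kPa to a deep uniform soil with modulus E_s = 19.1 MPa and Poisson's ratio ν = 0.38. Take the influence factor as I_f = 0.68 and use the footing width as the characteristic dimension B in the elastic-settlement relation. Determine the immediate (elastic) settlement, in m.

S_e ≈ 0.015 m

Immediate (elastic) settlement: S_e = q·B·(1−ν²)/E_s · I_f.
E_s = 19.1 MPa = 19100 kPa.
S_e = 224 × 2.2 × (1 − 0.38²) / 19100 × 0.68
    = 224 × 2.2 × 0.8556 / 19100 × 0.68
    = 0.01501 m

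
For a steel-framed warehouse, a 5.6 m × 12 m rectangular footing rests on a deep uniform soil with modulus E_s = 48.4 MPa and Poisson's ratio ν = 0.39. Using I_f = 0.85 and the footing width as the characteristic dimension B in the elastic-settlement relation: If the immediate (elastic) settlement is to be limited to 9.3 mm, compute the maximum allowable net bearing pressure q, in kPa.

q ≈ 112 kPa

E_s = 48.4 MPa = 48400 kPa.
S_e = q·B·(1−ν²)/E_s · I_f  ⇒  q = S_e·E_s / (B·(1−ν²)·I_f).
q = 0.0093 × 48400 / (5.6 × 0.8479 × 0.85) = 111.5 kPa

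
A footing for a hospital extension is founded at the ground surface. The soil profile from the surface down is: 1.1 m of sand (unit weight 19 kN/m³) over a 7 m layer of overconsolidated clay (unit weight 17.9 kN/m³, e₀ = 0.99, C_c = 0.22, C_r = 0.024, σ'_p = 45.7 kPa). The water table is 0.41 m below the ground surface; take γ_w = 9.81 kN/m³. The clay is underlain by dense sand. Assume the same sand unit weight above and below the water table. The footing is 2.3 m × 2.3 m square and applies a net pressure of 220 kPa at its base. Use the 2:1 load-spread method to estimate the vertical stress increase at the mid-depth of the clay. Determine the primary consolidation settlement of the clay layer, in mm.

S_c ≈ 131 mm

Mid-depth of clay below the ground surface: z = 1.1 + 7/2 = 4.6 m.
Total vertical stress at mid-clay: σ_v = 19×1.1 + 17.9×3.5 = 83.55 kPa.
Pore pressure: u = 9.81×(4.6 − 0.41) = 41.104 kPa.
Initial effective stress: σ'_0 = σ_v − u = 83.55 − 41.104 = 42.446 kPa.
Stress increase at mid-clay by the 2:1 spreading method:
Δσ = qBL/((B+z)(L+z)) = 220×2.3×2.3/((2.3+4.6)(2.3+4.6)) = 24.444 kPa
Final effective stress: σ'_f = 42.446 + 24.444 = 66.89 kPa.
σ'_f = 66.89 > σ'_p = 45.7 kPa, so the stress path crosses the preconsolidation pressure — recompression up to σ'_p, then virgin compression beyond:
S_c = H/(1+e₀)·[C_r·log₁₀(σ'_p/σ'_0) + C_c·log₁₀(σ'_f/σ'_p)]
    = 7/1.99 × [0.024×log₁₀(45.7/42.446) + 0.22×log₁₀(66.89/45.7)]
    = 3.5176 × [0.00076991 + 0.036398] = 0.1307 m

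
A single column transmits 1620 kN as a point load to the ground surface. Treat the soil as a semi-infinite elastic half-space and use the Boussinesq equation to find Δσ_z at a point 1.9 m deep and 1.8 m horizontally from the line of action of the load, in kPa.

Boussinesq vertical stress below a point load on an elastic half-space:
Δσ_z = 3P/(2πz²) · [1 + (r/z)²]^(−5/2)
r/z = 1.8/1.9 = 0.94737; [1+(r/z)²]^(−5/2) = 0.20162.
Δσ_z = 3×1620/(2π×1.9²) × 0.20162 = 214.26 × 0.20162 = 43.2 kPa

Δσ_z ≈ 43.2 kPa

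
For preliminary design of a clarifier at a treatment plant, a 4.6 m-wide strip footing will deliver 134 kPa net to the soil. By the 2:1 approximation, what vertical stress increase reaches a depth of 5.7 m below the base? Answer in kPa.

Δσ_z ≈ 59.8 kPa

By the 2:1 method the load spreads at 1 horizontal : 2 vertical, so at depth z the loaded area has grown by z in each plan dimension:
Δσ = qB/(B+z) = 134×4.6/(4.6+5.7) = 59.845 kPa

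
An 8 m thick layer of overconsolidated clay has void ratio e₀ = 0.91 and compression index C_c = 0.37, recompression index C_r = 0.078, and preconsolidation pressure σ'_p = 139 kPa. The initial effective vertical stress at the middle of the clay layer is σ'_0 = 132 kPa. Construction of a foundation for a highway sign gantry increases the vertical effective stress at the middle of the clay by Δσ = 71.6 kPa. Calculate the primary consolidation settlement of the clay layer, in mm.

Final effective stress: σ'_f = 132 + 71.6 = 203.6 kPa.
σ'_f = 203.6 > σ'_p = 139 kPa, so the stress path crosses the preconsolidation pressure — recompression up to σ'_p, then virgin compression beyond:
S_c = H/(1+e₀)·[C_r·log₁₀(σ'_p/σ'_0) + C_c·log₁₀(σ'_f/σ'_p)]
    = 8/1.91 × [0.078×log₁₀(139/132) + 0.37×log₁₀(203.6/139)]
    = 4.1885 × [0.0017504 + 0.061332] = 0.2642 m

S_c ≈ 264 mm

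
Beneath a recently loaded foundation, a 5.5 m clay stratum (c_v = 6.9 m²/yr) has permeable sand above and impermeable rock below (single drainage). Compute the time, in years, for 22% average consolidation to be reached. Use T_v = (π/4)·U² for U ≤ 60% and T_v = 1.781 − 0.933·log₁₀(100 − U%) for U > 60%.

Drainage path length: H_d = H = 5.5 m (single drainage).
U ≤ 60%: T_v = (π/4)·U² = (π/4)×0.22² = 0.038013.
t = T_v·H_d²/c_v = 0.038013×5.5²/6.9 = 0.1667 years.

t ≈ 0.167 years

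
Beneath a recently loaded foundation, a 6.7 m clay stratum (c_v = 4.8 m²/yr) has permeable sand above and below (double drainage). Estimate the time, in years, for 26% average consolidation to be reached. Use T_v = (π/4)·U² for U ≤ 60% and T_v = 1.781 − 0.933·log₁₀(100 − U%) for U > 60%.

Drainage path length: H_d = H/2 = 3.35 m (double drainage).
U ≤ 60%: T_v = (π/4)·U² = (π/4)×0.26² = 0.053093.
t = T_v·H_d²/c_v = 0.053093×3.35²/4.8 = 0.1241 years.

t ≈ 0.124 years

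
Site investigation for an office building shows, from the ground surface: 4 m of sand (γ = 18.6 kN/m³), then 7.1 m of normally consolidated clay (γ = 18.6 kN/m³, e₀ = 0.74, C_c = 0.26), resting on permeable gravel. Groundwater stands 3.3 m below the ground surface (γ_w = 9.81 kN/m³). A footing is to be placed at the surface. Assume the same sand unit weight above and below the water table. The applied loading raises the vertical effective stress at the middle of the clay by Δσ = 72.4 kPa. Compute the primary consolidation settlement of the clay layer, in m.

Mid-depth of clay below the ground surface: z = 4 + 7.1/2 = 7.55 m.
Total vertical stress at mid-clay: σ_v = 18.6×4 + 18.6×3.55 = 140.43 kPa.
Pore pressure: u = 9.81×(7.55 − 3.3) = 41.693 kPa.
Initial effective stress: σ'_0 = σ_v − u = 140.43 − 41.693 = 98.737 kPa.
Final effective stress: σ'_f = σ'_0 + Δσ = 98.737 + 72.4 = 171.14 kPa.
Normally consolidated clay, so the full stress increment lies on the virgin compression line:
S_c = C_c·H/(1+e₀)·log₁₀(σ'_f/σ'_0) = 0.26×7.1/(1+0.74)×log₁₀(171.14/98.737)
    = 1.0609 × 0.23887 = 0.2534 m

S_c ≈ 0.253 m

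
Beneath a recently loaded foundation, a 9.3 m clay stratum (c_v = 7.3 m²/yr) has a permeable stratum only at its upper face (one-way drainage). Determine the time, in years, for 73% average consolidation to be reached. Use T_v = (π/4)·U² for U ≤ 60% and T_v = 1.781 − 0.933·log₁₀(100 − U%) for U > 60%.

Drainage path length: H_d = H = 9.3 m (single drainage).
U > 60%: T_v = 1.781 − 0.933·log₁₀(100 − 73) = 0.44554.
t = T_v·H_d²/c_v = 0.44554×9.3²/7.3 = 5.279 years.

t ≈ 5.28 years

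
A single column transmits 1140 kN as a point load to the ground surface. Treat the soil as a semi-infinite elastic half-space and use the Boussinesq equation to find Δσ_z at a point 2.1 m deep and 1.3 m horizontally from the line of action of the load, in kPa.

Boussinesq vertical stress below a point load on an elastic half-space:
Δσ_z = 3P/(2πz²) · [1 + (r/z)²]^(−5/2)
r/z = 1.3/2.1 = 0.61905; [1+(r/z)²]^(−5/2) = 0.4444.
Δσ_z = 3×1140/(2π×2.1²) × 0.4444 = 123.43 × 0.4444 = 54.85 kPa

Δσ_z ≈ 54.9 kPa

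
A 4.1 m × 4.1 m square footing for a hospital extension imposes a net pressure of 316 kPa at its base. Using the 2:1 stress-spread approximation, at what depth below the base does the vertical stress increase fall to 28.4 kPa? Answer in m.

z ≈ 9.58 m

2:1 spreading — at depth z the loaded area has grown by z in each plan dimension:
qB²/(B+z)² = Δσ_z ⇒ z = B(√(q/Δσ_z) − 1) = 4.1×(√(316/28.4) − 1) = 9.576 m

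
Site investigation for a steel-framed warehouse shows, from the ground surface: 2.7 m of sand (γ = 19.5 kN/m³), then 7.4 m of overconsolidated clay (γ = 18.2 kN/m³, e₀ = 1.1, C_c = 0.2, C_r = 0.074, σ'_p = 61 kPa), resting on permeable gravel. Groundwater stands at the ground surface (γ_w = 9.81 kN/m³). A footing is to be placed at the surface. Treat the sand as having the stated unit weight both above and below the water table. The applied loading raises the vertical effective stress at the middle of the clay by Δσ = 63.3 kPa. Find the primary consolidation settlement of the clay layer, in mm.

Mid-depth of clay below the ground surface: z = 2.7 + 7.4/2 = 6.4 m.
Total vertical stress at mid-clay: σ_v = 19.5×2.7 + 18.2×3.7 = 119.99 kPa.
Pore pressure: u = 9.81×(6.4 − 0) = 62.784 kPa.
Initial effective stress: σ'_0 = σ_v − u = 119.99 − 62.784 = 57.206 kPa.
Final effective stress: σ'_f = 57.206 + 63.3 = 120.51 kPa.
σ'_f = 120.51 > σ'_p = 61 kPa, so the stress path crosses the preconsolidation pressure — recompression up to σ'_p, then virgin compression beyond:
S_c = H/(1+e₀)·[C_r·log₁₀(σ'_p/σ'_0) + C_c·log₁₀(σ'_f/σ'_p)]
    = 7.4/2.1 × [0.074×log₁₀(61/57.206) + 0.2×log₁₀(120.51/61)]
    = 3.5238 × [0.0020637 + 0.059139] = 0.2157 m

S_c ≈ 216 mm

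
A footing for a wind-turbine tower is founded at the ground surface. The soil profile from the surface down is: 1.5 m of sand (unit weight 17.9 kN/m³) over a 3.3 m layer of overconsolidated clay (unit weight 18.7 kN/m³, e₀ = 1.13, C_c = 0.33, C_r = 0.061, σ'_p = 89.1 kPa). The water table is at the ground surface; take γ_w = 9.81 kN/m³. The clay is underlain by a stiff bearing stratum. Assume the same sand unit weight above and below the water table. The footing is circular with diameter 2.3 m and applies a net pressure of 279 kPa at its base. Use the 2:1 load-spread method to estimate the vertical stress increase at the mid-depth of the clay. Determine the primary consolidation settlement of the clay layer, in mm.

Mid-depth of clay below the ground surface: z = 1.5 + 3.3/2 = 3.15 m.
Total vertical stress at mid-clay: σ_v = 17.9×1.5 + 18.7×1.65 = 57.705 kPa.
Pore pressure: u = 9.81×(3.15 − 0) = 30.902 kPa.
Initial effective stress: σ'_0 = σ_v − u = 57.705 − 30.902 = 26.803 kPa.
Stress increase at mid-clay by the 2:1 spreading method:
Δσ ≈ qD²/(D+z)² = 279×2.3²/(2.3+3.15)² = 49.69 kPa
Final effective stress: σ'_f = 26.803 + 49.69 = 76.493 kPa.
σ'_f = 76.493 ≤ σ'_p = 89.1 kPa, so the clay remains overconsolidated and only the recompression index applies:
S_c = C_r·H/(1+e₀)·log₁₀(σ'_f/σ'_0) = 0.061×3.3/2.13×log₁₀(76.493/26.803)
    = 0.094507 × 0.45544 = 0.04304 m

S_c ≈ 43 mm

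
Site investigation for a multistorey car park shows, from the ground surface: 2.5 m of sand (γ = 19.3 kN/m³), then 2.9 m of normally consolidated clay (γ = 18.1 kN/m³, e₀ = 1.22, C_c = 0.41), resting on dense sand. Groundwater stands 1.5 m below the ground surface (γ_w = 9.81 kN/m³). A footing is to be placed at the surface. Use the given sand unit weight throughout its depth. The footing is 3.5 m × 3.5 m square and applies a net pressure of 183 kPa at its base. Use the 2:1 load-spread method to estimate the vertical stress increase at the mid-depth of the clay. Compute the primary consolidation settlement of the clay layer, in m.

Mid-depth of clay below the ground surface: z = 2.5 + 2.9/2 = 3.95 m.
Total vertical stress at mid-clay: σ_v = 19.3×2.5 + 18.1×1.45 = 74.495 kPa.
Pore pressure: u = 9.81×(3.95 − 1.5) = 24.035 kPa.
Initial effective stress: σ'_0 = σ_v − u = 74.495 − 24.035 = 50.46 kPa.
Stress increase at mid-clay by the 2:1 spreading method:
Δσ = qBL/((B+z)(L+z)) = 183×3.5×3.5/((3.5+3.95)(3.5+3.95)) = 40.39 kPa
Final effective stress: σ'_f = σ'_0 + Δσ = 50.46 + 40.39 = 90.85 kPa.
Normally consolidated clay, so the full stress increment lies on the virgin compression line:
S_c = C_c·H/(1+e₀)·log₁₀(σ'_f/σ'_0) = 0.41×2.9/(1+1.22)×log₁₀(90.85/50.46)
    = 0.53559 × 0.25538 = 0.1368 m

S_c ≈ 0.137 m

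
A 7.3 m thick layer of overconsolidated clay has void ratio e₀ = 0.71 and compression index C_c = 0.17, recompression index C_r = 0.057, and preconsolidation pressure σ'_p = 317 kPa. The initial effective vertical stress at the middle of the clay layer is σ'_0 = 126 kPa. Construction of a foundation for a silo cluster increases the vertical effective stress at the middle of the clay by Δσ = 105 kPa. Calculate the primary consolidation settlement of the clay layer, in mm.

Final effective stress: σ'_f = 126 + 105 = 231 kPa.
σ'_f = 231 ≤ σ'_p = 317 kPa, so the clay remains overconsolidated and only the recompression index applies:
S_c = C_r·H/(1+e₀)·log₁₀(σ'_f/σ'_0) = 0.057×7.3/1.71×log₁₀(231/126)
    = 0.24333 × 0.26324 = 0.06405 m

S_c ≈ 64.1 mm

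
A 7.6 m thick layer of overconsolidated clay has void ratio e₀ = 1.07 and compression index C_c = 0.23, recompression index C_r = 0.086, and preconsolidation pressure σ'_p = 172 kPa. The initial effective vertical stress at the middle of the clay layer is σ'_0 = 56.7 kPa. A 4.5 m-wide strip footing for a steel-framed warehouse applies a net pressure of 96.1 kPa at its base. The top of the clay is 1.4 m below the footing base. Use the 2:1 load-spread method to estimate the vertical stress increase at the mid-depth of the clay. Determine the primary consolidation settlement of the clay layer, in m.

S_c ≈ 0.0795 m

Mid-depth of clay below the footing base: z = 1.4 + 7.6/2 = 5.2 m.
Stress increase at mid-clay by the 2:1 spreading method:
Δσ = qB/(B+z) = 96.1×4.5/(4.5+5.2) = 44.582 kPa
Final effective stress: σ'_f = 56.7 + 44.582 = 101.28 kPa.
σ'_f = 101.28 ≤ σ'_p = 172 kPa, so the clay remains overconsolidated and only the recompression index applies:
S_c = C_r·H/(1+e₀)·log₁₀(σ'_f/σ'_0) = 0.086×7.6/2.07×log₁₀(101.28/56.7)
    = 0.31575 × 0.25194 = 0.07955 m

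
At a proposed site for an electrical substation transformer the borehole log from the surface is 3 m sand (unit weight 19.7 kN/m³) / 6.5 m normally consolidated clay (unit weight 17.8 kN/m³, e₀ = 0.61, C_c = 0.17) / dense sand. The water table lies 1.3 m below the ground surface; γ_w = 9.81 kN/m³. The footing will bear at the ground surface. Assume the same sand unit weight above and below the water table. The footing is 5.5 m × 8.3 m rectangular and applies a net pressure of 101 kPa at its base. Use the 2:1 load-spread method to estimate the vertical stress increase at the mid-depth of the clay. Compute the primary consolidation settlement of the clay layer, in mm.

Mid-depth of clay below the ground surface: z = 3 + 6.5/2 = 6.25 m.
Total vertical stress at mid-clay: σ_v = 19.7×3 + 17.8×3.25 = 116.95 kPa.
Pore pressure: u = 9.81×(6.25 − 1.3) = 48.56 kPa.
Initial effective stress: σ'_0 = σ_v − u = 116.95 − 48.56 = 68.39 kPa.
Stress increase at mid-clay by the 2:1 spreading method:
Δσ = qBL/((B+z)(L+z)) = 101×5.5×8.3/((5.5+6.25)(8.3+6.25)) = 26.969 kPa
Final effective stress: σ'_f = σ'_0 + Δσ = 68.39 + 26.969 = 95.359 kPa.
Normally consolidated clay, so the full stress increment lies on the virgin compression line:
S_c = C_c·H/(1+e₀)·log₁₀(σ'_f/σ'_0) = 0.17×6.5/(1+0.61)×log₁₀(95.359/68.39)
    = 0.68634 × 0.14437 = 0.09909 m

S_c ≈ 99.1 mm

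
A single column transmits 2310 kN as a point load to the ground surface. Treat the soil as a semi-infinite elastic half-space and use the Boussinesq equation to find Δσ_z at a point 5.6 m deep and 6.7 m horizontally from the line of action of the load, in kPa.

Δσ_z ≈ 3.82 kPa

Boussinesq vertical stress below a point load on an elastic half-space:
Δσ_z = 3P/(2πz²) · [1 + (r/z)²]^(−5/2)
r/z = 6.7/5.6 = 1.1964; [1+(r/z)²]^(−5/2) = 0.10848.
Δσ_z = 3×2310/(2π×5.6²) × 0.10848 = 35.17 × 0.10848 = 3.815 kPa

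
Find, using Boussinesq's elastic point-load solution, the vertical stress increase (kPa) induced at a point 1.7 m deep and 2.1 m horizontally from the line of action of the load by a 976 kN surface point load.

Δσ_z ≈ 15.9 kPa

Boussinesq vertical stress below a point load on an elastic half-space:
Δσ_z = 3P/(2πz²) · [1 + (r/z)²]^(−5/2)
r/z = 2.1/1.7 = 1.2353; [1+(r/z)²]^(−5/2) = 0.098614.
Δσ_z = 3×976/(2π×1.7²) × 0.098614 = 161.25 × 0.098614 = 15.9 kPa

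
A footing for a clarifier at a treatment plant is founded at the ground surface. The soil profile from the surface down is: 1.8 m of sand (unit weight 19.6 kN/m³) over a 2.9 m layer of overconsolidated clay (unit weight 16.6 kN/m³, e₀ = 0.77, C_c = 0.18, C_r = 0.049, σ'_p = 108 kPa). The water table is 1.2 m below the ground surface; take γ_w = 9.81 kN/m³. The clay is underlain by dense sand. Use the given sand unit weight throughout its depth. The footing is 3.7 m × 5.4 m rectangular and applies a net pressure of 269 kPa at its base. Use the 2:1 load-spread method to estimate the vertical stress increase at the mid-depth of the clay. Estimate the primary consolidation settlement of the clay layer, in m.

S_c ≈ 0.0577 m

Mid-depth of clay below the ground surface: z = 1.8 + 2.9/2 = 3.25 m.
Total vertical stress at mid-clay: σ_v = 19.6×1.8 + 16.6×1.45 = 59.35 kPa.
Pore pressure: u = 9.81×(3.25 − 1.2) = 20.11 kPa.
Initial effective stress: σ'_0 = σ_v − u = 59.35 − 20.11 = 39.24 kPa.
Stress increase at mid-clay by the 2:1 spreading method:
Δσ = qBL/((B+z)(L+z)) = 269×3.7×5.4/((3.7+3.25)(5.4+3.25)) = 89.402 kPa
Final effective stress: σ'_f = 39.24 + 89.402 = 128.64 kPa.
σ'_f = 128.64 > σ'_p = 108 kPa, so the stress path crosses the preconsolidation pressure — recompression up to σ'_p, then virgin compression beyond:
S_c = H/(1+e₀)·[C_r·log₁₀(σ'_p/σ'_0) + C_c·log₁₀(σ'_f/σ'_p)]
    = 2.9/1.77 × [0.049×log₁₀(108/39.24) + 0.18×log₁₀(128.64/108)]
    = 1.6384 × [0.021545 + 0.013671] = 0.0577 m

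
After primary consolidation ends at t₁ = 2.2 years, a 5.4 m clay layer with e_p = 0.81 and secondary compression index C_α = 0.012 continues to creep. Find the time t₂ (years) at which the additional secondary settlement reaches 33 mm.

S_s = C_α·H/(1+e_p)·log₁₀(t₂/t₁) ⇒ log₁₀(t₂/t₁) = S_s·(1+e_p)/(C_α·H).
log₁₀(t₂/t₁) = 0.033 × (1+0.81) / (0.012×5.4) = 0.9218
t₂ = t₁ × 10^0.9218 = 2.2 × 8.351 = 18.37 years

t₂ ≈ 18.4 years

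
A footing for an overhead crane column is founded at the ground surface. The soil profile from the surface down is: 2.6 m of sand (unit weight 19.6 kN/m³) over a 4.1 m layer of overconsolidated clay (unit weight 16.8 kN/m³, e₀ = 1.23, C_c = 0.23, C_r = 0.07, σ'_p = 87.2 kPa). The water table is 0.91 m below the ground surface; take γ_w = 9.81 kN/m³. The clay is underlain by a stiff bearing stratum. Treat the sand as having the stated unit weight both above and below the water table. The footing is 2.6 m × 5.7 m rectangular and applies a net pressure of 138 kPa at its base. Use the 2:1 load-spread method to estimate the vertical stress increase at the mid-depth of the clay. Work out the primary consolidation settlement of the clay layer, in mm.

S_c ≈ 24.8 mm

Mid-depth of clay below the ground surface: z = 2.6 + 4.1/2 = 4.65 m.
Total vertical stress at mid-clay: σ_v = 19.6×2.6 + 16.8×2.05 = 85.4 kPa.
Pore pressure: u = 9.81×(4.65 − 0.91) = 36.689 kPa.
Initial effective stress: σ'_0 = σ_v − u = 85.4 − 36.689 = 48.711 kPa.
Stress increase at mid-clay by the 2:1 spreading method:
Δσ = qBL/((B+z)(L+z)) = 138×2.6×5.7/((2.6+4.65)(5.7+4.65)) = 27.255 kPa
Final effective stress: σ'_f = 48.711 + 27.255 = 75.966 kPa.
σ'_f = 75.966 ≤ σ'_p = 87.2 kPa, so the clay remains overconsolidated and only the recompression index applies:
S_c = C_r·H/(1+e₀)·log₁₀(σ'_f/σ'_0) = 0.07×4.1/2.23×log₁₀(75.966/48.711)
    = 0.1287 × 0.19299 = 0.02484 m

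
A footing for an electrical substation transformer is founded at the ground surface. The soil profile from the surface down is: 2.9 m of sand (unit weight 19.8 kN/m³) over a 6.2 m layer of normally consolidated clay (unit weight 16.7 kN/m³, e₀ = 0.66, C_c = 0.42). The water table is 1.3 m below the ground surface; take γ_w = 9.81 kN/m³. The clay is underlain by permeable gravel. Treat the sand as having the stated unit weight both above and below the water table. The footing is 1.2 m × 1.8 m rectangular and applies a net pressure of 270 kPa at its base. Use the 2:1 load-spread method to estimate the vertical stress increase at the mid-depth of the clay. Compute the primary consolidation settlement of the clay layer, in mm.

S_c ≈ 104 mm

Mid-depth of clay below the ground surface: z = 2.9 + 6.2/2 = 6 m.
Total vertical stress at mid-clay: σ_v = 19.8×2.9 + 16.7×3.1 = 109.19 kPa.
Pore pressure: u = 9.81×(6 − 1.3) = 46.107 kPa.
Initial effective stress: σ'_0 = σ_v − u = 109.19 − 46.107 = 63.083 kPa.
Stress increase at mid-clay by the 2:1 spreading method:
Δσ = qBL/((B+z)(L+z)) = 270×1.2×1.8/((1.2+6)(1.8+6)) = 10.385 kPa
Final effective stress: σ'_f = σ'_0 + Δσ = 63.083 + 10.385 = 73.468 kPa.
Normally consolidated clay, so the full stress increment lies on the virgin compression line:
S_c = C_c·H/(1+e₀)·log₁₀(σ'_f/σ'_0) = 0.42×6.2/(1+0.66)×log₁₀(73.468/63.083)
    = 1.5687 × 0.066186 = 0.1038 m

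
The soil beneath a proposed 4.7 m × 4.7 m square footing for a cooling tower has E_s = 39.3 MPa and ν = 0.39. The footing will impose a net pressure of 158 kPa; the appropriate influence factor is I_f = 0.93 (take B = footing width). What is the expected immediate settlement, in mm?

Immediate (elastic) settlement: S_e = q·B·(1−ν²)/E_s · I_f.
E_s = 39.3 MPa = 39300 kPa.
S_e = 158 × 4.7 × (1 − 0.39²) / 39300 × 0.93
    = 158 × 4.7 × 0.8479 / 39300 × 0.93
    = 0.0149 m = 14.9 mm

S_e ≈ 14.9 mm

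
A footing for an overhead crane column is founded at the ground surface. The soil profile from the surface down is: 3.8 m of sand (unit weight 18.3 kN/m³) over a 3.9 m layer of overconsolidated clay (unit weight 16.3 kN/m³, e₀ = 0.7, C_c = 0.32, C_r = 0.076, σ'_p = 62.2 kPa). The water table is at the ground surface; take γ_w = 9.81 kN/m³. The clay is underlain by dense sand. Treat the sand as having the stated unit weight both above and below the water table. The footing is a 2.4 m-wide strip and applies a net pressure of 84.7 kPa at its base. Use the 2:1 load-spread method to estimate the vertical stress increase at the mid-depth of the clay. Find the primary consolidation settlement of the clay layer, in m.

Mid-depth of clay below the ground surface: z = 3.8 + 3.9/2 = 5.75 m.
Total vertical stress at mid-clay: σ_v = 18.3×3.8 + 16.3×1.95 = 101.33 kPa.
Pore pressure: u = 9.81×(5.75 − 0) = 56.408 kPa.
Initial effective stress: σ'_0 = σ_v − u = 101.33 − 56.408 = 44.922 kPa.
Stress increase at mid-clay by the 2:1 spreading method:
Δσ = qB/(B+z) = 84.7×2.4/(2.4+5.75) = 24.942 kPa
Final effective stress: σ'_f = 44.922 + 24.942 = 69.864 kPa.
σ'_f = 69.864 > σ'_p = 62.2 kPa, so the stress path crosses the preconsolidation pressure — recompression up to σ'_p, then virgin compression beyond:
S_c = H/(1+e₀)·[C_r·log₁₀(σ'_p/σ'_0) + C_c·log₁₀(σ'_f/σ'_p)]
    = 3.9/1.7 × [0.076×log₁₀(62.2/44.922) + 0.32×log₁₀(69.864/62.2)]
    = 2.2941 × [0.010741 + 0.016148] = 0.06169 m

S_c ≈ 0.0617 m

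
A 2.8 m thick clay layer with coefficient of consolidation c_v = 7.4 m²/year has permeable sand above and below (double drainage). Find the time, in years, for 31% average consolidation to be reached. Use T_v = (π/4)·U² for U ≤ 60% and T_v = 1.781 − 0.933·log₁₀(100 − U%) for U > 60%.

t ≈ 0.02 years

Drainage path length: H_d = H/2 = 1.4 m (double drainage).
U ≤ 60%: T_v = (π/4)·U² = (π/4)×0.31² = 0.075477.
t = T_v·H_d²/c_v = 0.075477×1.4²/7.4 = 0.01999 years.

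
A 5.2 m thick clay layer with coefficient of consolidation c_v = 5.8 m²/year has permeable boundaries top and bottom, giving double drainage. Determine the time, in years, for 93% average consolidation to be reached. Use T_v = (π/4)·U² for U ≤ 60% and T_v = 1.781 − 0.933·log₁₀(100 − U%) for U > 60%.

t ≈ 1.16 years

Drainage path length: H_d = H/2 = 2.6 m (double drainage).
U > 60%: T_v = 1.781 − 0.933·log₁₀(100 − 93) = 0.99252.
t = T_v·H_d²/c_v = 0.99252×2.6²/5.8 = 1.157 years.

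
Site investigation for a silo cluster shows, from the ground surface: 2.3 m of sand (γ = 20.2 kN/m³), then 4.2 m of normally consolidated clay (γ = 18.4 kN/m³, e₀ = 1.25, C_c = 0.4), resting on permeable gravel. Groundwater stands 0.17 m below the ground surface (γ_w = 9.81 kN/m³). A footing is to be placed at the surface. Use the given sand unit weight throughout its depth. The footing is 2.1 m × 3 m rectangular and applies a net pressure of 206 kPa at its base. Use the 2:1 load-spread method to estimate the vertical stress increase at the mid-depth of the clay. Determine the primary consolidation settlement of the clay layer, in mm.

S_c ≈ 156 mm

Mid-depth of clay below the ground surface: z = 2.3 + 4.2/2 = 4.4 m.
Total vertical stress at mid-clay: σ_v = 20.2×2.3 + 18.4×2.1 = 85.1 kPa.
Pore pressure: u = 9.81×(4.4 − 0.17) = 41.496 kPa.
Initial effective stress: σ'_0 = σ_v − u = 85.1 − 41.496 = 43.604 kPa.
Stress increase at mid-clay by the 2:1 spreading method:
Δσ = qBL/((B+z)(L+z)) = 206×2.1×3/((2.1+4.4)(3+4.4)) = 26.981 kPa
Final effective stress: σ'_f = σ'_0 + Δσ = 43.604 + 26.981 = 70.585 kPa.
Normally consolidated clay, so the full stress increment lies on the virgin compression line:
S_c = C_c·H/(1+e₀)·log₁₀(σ'_f/σ'_0) = 0.4×4.2/(1+1.25)×log₁₀(70.585/43.604)
    = 0.74667 × 0.20919 = 0.1562 m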